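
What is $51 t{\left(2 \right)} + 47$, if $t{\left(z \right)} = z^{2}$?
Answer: $251$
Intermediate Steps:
$51 t{\left(2 \right)} + 47 = 51 \cdot 2^{2} + 47 = 51 \cdot 4 + 47 = 204 + 47 = 251$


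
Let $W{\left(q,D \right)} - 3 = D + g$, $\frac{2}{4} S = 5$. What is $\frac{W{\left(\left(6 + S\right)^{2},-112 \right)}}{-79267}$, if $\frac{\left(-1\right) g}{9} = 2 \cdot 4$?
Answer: $\frac{181}{79267} \approx 0.0022834$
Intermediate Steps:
$S = 10$ ($S = 2 \cdot 5 = 10$)
$g = -72$ ($g = - 9 \cdot 2 \cdot 4 = \left(-9\right) 8 = -72$)
$W{\left(q,D \right)} = -69 + D$ ($W{\left(q,D \right)} = 3 + \left(D - 72\right) = 3 + \left(-72 + D\right) = -69 + D$)
$\frac{W{\left(\left(6 + S\right)^{2},-112 \right)}}{-79267} = \frac{-69 - 112}{-79267} = \left(-181\right) \left(- \frac{1}{79267}\right) = \frac{181}{79267}$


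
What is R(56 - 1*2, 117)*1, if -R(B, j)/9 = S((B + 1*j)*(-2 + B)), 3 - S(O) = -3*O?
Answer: -240111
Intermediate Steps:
S(O) = 3 + 3*O (S(O) = 3 - (-3)*O = 3 + 3*O)
R(B, j) = -27 - 27*(-2 + B)*(B + j) (R(B, j) = -9*(3 + 3*((B + 1*j)*(-2 + B))) = -9*(3 + 3*((B + j)*(-2 + B))) = -9*(3 + 3*((-2 + B)*(B + j))) = -9*(3 + 3*(-2 + B)*(B + j)) = -27 - 27*(-2 + B)*(B + j))
R(56 - 1*2, 117)*1 = (-27 - 27*(56 - 1*2)² + 54*(56 - 1*2) + 54*117 - 27*(56 - 1*2)*117)*1 = (-27 - 27*(56 - 2)² + 54*(56 - 2) + 6318 - 27*(56 - 2)*117)*1 = (-27 - 27*54² + 54*54 + 6318 - 27*54*117)*1 = (-27 - 27*2916 + 2916 + 6318 - 170586)*1 = (-27 - 78732 + 2916 + 6318 - 170586)*1 = -240111*1 = -240111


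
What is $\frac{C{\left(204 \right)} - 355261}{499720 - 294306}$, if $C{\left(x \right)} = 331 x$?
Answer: $- \frac{287737}{205414} \approx -1.4008$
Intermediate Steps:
$\frac{C{\left(204 \right)} - 355261}{499720 - 294306} = \frac{331 \cdot 204 - 355261}{499720 - 294306} = \frac{67524 - 355261}{205414} = \left(-287737\right) \frac{1}{205414} = - \frac{287737}{205414}$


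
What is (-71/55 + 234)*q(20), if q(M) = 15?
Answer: 38397/11 ≈ 3490.6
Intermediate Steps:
(-71/55 + 234)*q(20) = (-71/55 + 234)*15 = (12799/55)*15 = 38397/11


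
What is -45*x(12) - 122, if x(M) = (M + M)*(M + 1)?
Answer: -14162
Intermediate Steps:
x(M) = 2*M*(1 + M) (x(M) = (2*M)*(1 + M) = 2*M*(1 + M))
-45*x(12) - 122 = -90*12*(1 + 12) - 122 = -90*12*13 - 122 = -45*312 - 122 = -14040 - 122 = -14162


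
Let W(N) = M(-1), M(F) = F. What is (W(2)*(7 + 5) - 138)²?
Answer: 22500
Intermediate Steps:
W(N) = -1
(W(2)*(7 + 5) - 138)² = (-(7 + 5) - 138)² = (-1*12 - 138)² = (-12 - 138)² = (-150)² = 22500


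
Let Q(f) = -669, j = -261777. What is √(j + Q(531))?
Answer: I*√262446 ≈ 512.29*I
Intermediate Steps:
√(j + Q(531)) = √(-261777 - 669) = √(-262446) = I*√262446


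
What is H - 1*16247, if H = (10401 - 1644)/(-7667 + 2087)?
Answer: -10074113/620 ≈ -16249.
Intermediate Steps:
H = -973/620 (H = 8757/(-5580) = 8757*(-1/5580) = -973/620 ≈ -1.5694)
H - 1*16247 = -973/620 - 1*16247 = -973/620 - 16247 = -10074113/620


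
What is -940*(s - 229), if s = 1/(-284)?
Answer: 15283695/71 ≈ 2.1526e+5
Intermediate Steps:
s = -1/284 ≈ -0.0035211
-940*(s - 229) = -940*(-1/284 - 229) = -940*(-65037/284) = 15283695/71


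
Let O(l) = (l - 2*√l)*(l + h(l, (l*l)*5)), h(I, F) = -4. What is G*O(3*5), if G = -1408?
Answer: -232320 + 30976*√15 ≈ -1.1235e+5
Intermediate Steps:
O(l) = (-4 + l)*(l - 2*√l) (O(l) = (l - 2*√l)*(l - 4) = (l - 2*√l)*(-4 + l) = (-4 + l)*(l - 2*√l))
G*O(3*5) = -1408*((3*5)² - 12*5 - 2*15*√15 + 8*√(3*5)) = -1408*(15² - 4*15 - 30*√15 + 8*√15) = -1408*(225 - 60 - 30*√15 + 8*√15) = -1408*(165 - 22*√15) = -232320 + 30976*√15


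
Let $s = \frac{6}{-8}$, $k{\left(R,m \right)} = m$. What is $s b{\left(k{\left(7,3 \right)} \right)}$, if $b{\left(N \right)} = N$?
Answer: $- \frac{9}{4} \approx -2.25$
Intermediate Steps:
$s = - \frac{3}{4}$ ($s = 6 \left(- \frac{1}{8}\right) = - \frac{3}{4} \approx -0.75$)
$s b{\left(k{\left(7,3 \right)} \right)} = \left(- \frac{3}{4}\right) 3 = - \frac{9}{4}$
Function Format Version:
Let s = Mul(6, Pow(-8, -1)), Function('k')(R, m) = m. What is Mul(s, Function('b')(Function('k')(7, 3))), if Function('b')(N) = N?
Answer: Rational(-9, 4) ≈ -2.2500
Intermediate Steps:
s = Rational(-3, 4) (s = Mul(6, Rational(-1, 8)) = Rational(-3, 4) ≈ -0.75000)
Mul(s, Function('b')(Function('k')(7, 3))) = Mul(Rational(-3, 4), 3) = Rational(-9, 4)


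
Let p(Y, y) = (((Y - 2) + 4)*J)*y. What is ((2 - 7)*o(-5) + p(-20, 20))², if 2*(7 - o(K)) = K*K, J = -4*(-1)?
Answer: 7980625/4 ≈ 1.9952e+6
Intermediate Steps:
J = 4
o(K) = 7 - K²/2 (o(K) = 7 - K*K/2 = 7 - K²/2)
p(Y, y) = y*(8 + 4*Y) (p(Y, y) = (((Y - 2) + 4)*4)*y = (((-2 + Y) + 4)*4)*y = ((2 + Y)*4)*y = (8 + 4*Y)*y = y*(8 + 4*Y))
((2 - 7)*o(-5) + p(-20, 20))² = ((2 - 7)*(7 - ½*(-5)²) + 4*20*(2 - 20))² = (-5*(7 - ½*25) + 4*20*(-18))² = (-5*(7 - 25/2) - 1440)² = (-5*(-11/2) - 1440)² = (55/2 - 1440)² = (-2825/2)² = 7980625/4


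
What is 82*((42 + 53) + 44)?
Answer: 11398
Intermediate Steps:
82*((42 + 53) + 44) = 82*(95 + 44) = 82*139 = 11398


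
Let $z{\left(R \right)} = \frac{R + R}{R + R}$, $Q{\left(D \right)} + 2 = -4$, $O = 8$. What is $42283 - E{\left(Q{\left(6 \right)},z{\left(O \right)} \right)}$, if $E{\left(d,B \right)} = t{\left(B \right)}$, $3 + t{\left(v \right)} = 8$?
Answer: $42278$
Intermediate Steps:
$Q{\left(D \right)} = -6$ ($Q{\left(D \right)} = -2 - 4 = -6$)
$z{\left(R \right)} = 1$ ($z{\left(R \right)} = \frac{2 R}{2 R} = 2 R \frac{1}{2 R} = 1$)
$t{\left(v \right)} = 5$ ($t{\left(v \right)} = -3 + 8 = 5$)
$E{\left(d,B \right)} = 5$
$42283 - E{\left(Q{\left(6 \right)},z{\left(O \right)} \right)} = 42283 - 5 = 42278$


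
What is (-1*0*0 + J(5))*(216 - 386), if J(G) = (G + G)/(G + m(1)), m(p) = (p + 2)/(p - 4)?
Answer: -425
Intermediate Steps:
m(p) = (2 + p)/(-4 + p)
J(G) = 2*G/(-1 + G) (J(G) = (G + G)/(G + (2 + 1)/(-4 + 1)) = (2*G)/(G + 3/(-3)) = (2*G)/(G - ⅓*3) = (2*G)/(G - 1) = (2*G)/(-1 + G) = 2*G/(-1 + G))
(-1*0*0 + J(5))*(216 - 386) = (-1*0*0 + 2*5/(-1 + 5))*(216 - 386) = (0*0 + 2*5/4)*(-170) = (0 + 2*5*(¼))*(-170) = (0 + 5/2)*(-170) = (5/2)*(-170) = -425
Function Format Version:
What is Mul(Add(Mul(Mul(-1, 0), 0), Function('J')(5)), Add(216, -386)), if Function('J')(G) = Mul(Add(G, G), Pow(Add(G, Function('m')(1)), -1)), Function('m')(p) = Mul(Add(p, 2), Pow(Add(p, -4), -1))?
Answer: -425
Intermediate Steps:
Function('m')(p) = Mul(Pow(Add(-4, p), -1), Add(2, p)) (Function('m')(p) = Mul(Add(2, p), Pow(Add(-4, p), -1)) = Mul(Pow(Add(-4, p), -1), Add(2, p)))
Function('J')(G) = Mul(2, G, Pow(Add(-1, G), -1)) (Function('J')(G) = Mul(Add(G, G), Pow(Add(G, Mul(Pow(Add(-4, 1), -1), Add(2, 1))), -1)) = Mul(Mul(2, G), Pow(Add(G, Mul(Pow(-3, -1), 3)), -1)) = Mul(Mul(2, G), Pow(Add(G, Mul(Rational(-1, 3), 3)), -1)) = Mul(Mul(2, G), Pow(Add(G, -1), -1)) = Mul(Mul(2, G), Pow(Add(-1, G), -1)) = Mul(2, G, Pow(Add(-1, G), -1)))
Mul(Add(Mul(Mul(-1, 0), 0), Function('J')(5)), Add(216, -386)) = Mul(Add(Mul(Mul(-1, 0), 0), Mul(2, 5, Pow(Add(-1, 5), -1))), Add(216, -386)) = Mul(Add(Mul(0, 0), Mul(2, 5, Pow(4, -1))), -170) = Mul(Add(0, Mul(2, 5, Rational(1, 4))), -170) = Mul(Add(0, Rational(5, 2)), -170) = Mul(Rational(5, 2), -170) = -425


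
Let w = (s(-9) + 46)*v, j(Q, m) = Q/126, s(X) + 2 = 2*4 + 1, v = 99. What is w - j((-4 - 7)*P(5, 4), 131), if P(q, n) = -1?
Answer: 661111/126 ≈ 5246.9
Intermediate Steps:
s(X) = 7 (s(X) = -2 + (2*4 + 1) = -2 + (8 + 1) = -2 + 9 = 7)
j(Q, m) = Q/126 (j(Q, m) = Q*(1/126) = Q/126)
w = 5247 (w = (7 + 46)*99 = 53*99 = 5247)
w - j((-4 - 7)*P(5, 4), 131) = 5247 - (-4 - 7)*(-1)/126 = 5247 - (-11*(-1))/126 = 5247 - 11/126 = 661111/126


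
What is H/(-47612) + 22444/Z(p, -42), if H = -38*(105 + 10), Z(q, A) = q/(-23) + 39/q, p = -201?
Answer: 102923493063/39184676 ≈ 2626.6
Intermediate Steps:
Z(q, A) = 39/q - q/23 (Z(q, A) = q*(-1/23) + 39/q = -q/23 + 39/q = 39/q - q/23)
H = -4370 (H = -38*115 = -4370)
H/(-47612) + 22444/Z(p, -42) = -4370/(-47612) + 22444/(39/(-201) - 1/23*(-201)) = -4370*(-1/47612) + 22444/(39*(-1/201) + 201/23) = 2185/23806 + 22444/(-13/67 + 201/23) = 2185/23806 + 22444/(13168/1541) = 2185/23806 + 22444*(1541/13168) = 2185/23806 + 8646551/3292 = 102923493063/39184676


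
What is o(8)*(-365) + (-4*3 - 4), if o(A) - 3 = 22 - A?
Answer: -6221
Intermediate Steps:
o(A) = 25 - A (o(A) = 3 + (22 - A) = 25 - A)
o(8)*(-365) + (-4*3 - 4) = (25 - 1*8)*(-365) + (-4*3 - 4) = (25 - 8)*(-365) + (-12 - 4) = 17*(-365) - 16 = -6205 - 16 = -6221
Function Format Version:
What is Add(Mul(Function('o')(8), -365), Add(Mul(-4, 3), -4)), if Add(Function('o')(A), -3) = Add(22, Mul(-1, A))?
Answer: -6221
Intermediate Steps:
Function('o')(A) = Add(25, Mul(-1, A)) (Function('o')(A) = Add(3, Add(22, Mul(-1, A))) = Add(25, Mul(-1, A)))
Add(Mul(Function('o')(8), -365), Add(Mul(-4, 3), -4)) = Add(Mul(Add(25, Mul(-1, 8)), -365), Add(Mul(-4, 3), -4)) = Add(Mul(Add(25, -8), -365), Add(-12, -4)) = Add(Mul(17, -365), -16) = Add(-6205, -16) = -6221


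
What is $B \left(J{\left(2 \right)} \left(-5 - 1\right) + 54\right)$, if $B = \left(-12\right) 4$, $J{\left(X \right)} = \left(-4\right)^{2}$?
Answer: $2016$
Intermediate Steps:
$J{\left(X \right)} = 16$
$B = -48$
$B \left(J{\left(2 \right)} \left(-5 - 1\right) + 54\right) = - 48 \left(16 \left(-5 - 1\right) + 54\right) = - 48 \left(16 \left(-6\right) + 54\right) = - 48 \left(-96 + 54\right) = \left(-48\right) \left(-42\right) = 2016$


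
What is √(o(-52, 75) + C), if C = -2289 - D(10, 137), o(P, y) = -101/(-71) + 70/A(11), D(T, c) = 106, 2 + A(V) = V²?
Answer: I*√3486223966/1207 ≈ 48.918*I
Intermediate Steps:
A(V) = -2 + V²
o(P, y) = 2427/1207 (o(P, y) = -101/(-71) + 70/(-2 + 11²) = -101*(-1/71) + 70/(-2 + 121) = 101/71 + 70/119 = 101/71 + 70*(1/119) = 101/71 + 10/17 = 2427/1207)
C = -2395 (C = -2289 - 1*106 = -2289 - 106 = -2395)
√(o(-52, 75) + C) = √(2427/1207 - 2395) = √(-2888338/1207) = I*√3486223966/1207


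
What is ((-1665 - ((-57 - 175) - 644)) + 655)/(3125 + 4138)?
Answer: -134/7263 ≈ -0.018450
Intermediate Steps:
((-1665 - ((-57 - 175) - 644)) + 655)/(3125 + 4138) = ((-1665 - (-232 - 644)) + 655)/7263 = ((-1665 - 1*(-876)) + 655)*(1/7263) = ((-1665 + 876) + 655)*(1/7263) = (-789 + 655)*(1/7263) = -134*1/7263 = -134/7263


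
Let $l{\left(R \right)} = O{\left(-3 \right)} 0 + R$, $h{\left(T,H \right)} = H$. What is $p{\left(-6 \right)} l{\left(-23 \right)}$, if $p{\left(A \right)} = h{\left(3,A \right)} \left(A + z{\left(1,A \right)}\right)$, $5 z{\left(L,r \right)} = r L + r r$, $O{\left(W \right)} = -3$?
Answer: $0$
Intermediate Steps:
$z{\left(L,r \right)} = \frac{r^{2}}{5} + \frac{L r}{5}$ ($z{\left(L,r \right)} = \frac{r L + r r}{5} = \frac{L r + r^{2}}{5} = \frac{r^{2} + L r}{5} = \frac{r^{2}}{5} + \frac{L r}{5}$)
$l{\left(R \right)} = R$ ($l{\left(R \right)} = \left(-3\right) 0 + R = 0 + R = R$)
$p{\left(A \right)} = A \left(A + \frac{A \left(1 + A\right)}{5}\right)$
$p{\left(-6 \right)} l{\left(-23 \right)} = \frac{\left(-6\right)^{2} \left(6 - 6\right)}{5} \left(-23\right) = \frac{1}{5} \cdot 36 \cdot 0 \left(-23\right) = 0 \left(-23\right) = 0$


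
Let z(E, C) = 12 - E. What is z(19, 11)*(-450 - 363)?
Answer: 5691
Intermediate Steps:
z(19, 11)*(-450 - 363) = (12 - 1*19)*(-450 - 363) = (12 - 19)*(-813) = -7*(-813) = 5691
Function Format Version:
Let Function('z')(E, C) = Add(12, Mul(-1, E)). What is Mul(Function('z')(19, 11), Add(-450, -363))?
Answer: 5691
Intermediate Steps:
Mul(Function('z')(19, 11), Add(-450, -363)) = Mul(Add(12, Mul(-1, 19)), Add(-450, -363)) = Mul(Add(12, -19), -813) = Mul(-7, -813) = 5691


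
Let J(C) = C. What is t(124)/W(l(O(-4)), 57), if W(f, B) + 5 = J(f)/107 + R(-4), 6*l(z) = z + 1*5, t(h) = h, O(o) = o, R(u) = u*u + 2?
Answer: 79608/8347 ≈ 9.5373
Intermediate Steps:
R(u) = 2 + u**2 (R(u) = u**2 + 2 = 2 + u**2)
l(z) = 5/6 + z/6 (l(z) = (z + 1*5)/6 = (z + 5)/6 = (5 + z)/6 = 5/6 + z/6)
W(f, B) = 13 + f/107 (W(f, B) = -5 + (f/107 + (2 + (-4)**2)) = -5 + (f*(1/107) + (2 + 16)) = -5 + (f/107 + 18) = -5 + (18 + f/107) = 13 + f/107)
t(124)/W(l(O(-4)), 57) = 124/(13 + (5/6 + (1/6)*(-4))/107) = 124/(13 + (5/6 - 2/3)/107) = 124/(13 + (1/107)*(1/6)) = 124/(13 + 1/642) = 124/(8347/642) = 124*(642/8347) = 79608/8347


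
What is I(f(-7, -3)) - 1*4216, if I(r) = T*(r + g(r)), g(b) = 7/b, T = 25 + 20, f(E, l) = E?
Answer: -4576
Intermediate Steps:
T = 45
I(r) = 45*r + 315/r (I(r) = 45*(r + 7/r) = 45*r + 315/r)
I(f(-7, -3)) - 1*4216 = (45*(-7) + 315/(-7)) - 1*4216 = (-315 + 315*(-1/7)) - 4216 = (-315 - 45) - 4216 = -360 - 4216 = -4576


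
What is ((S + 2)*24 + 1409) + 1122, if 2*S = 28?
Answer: 2915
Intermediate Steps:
S = 14 (S = (½)*28 = 14)
((S + 2)*24 + 1409) + 1122 = ((14 + 2)*24 + 1409) + 1122 = (16*24 + 1409) + 1122 = (384 + 1409) + 1122 = 1793 + 1122 = 2915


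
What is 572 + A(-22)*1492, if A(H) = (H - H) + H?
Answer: -32252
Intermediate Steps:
A(H) = H (A(H) = 0 + H = H)
572 + A(-22)*1492 = 572 - 22*1492 = 572 - 32824 = -32252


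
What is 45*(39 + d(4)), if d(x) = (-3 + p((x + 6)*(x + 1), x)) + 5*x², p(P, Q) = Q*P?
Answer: 14220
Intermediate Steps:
p(P, Q) = P*Q
d(x) = -3 + 5*x² + x*(1 + x)*(6 + x) (d(x) = (-3 + ((x + 6)*(x + 1))*x) + 5*x² = (-3 + ((6 + x)*(1 + x))*x) + 5*x² = (-3 + ((1 + x)*(6 + x))*x) + 5*x² = (-3 + x*(1 + x)*(6 + x)) + 5*x² = -3 + 5*x² + x*(1 + x)*(6 + x))
45*(39 + d(4)) = 45*(39 + (-3 + 4³ + 6*4 + 12*4²)) = 45*(39 + (-3 + 64 + 24 + 12*16)) = 45*(39 + (-3 + 64 + 24 + 192)) = 45*(39 + 277) = 45*316 = 14220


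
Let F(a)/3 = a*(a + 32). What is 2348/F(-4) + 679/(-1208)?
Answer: -191533/25368 ≈ -7.5502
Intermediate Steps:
F(a) = 3*a*(32 + a) (F(a) = 3*(a*(a + 32)) = 3*(a*(32 + a)) = 3*a*(32 + a))
2348/F(-4) + 679/(-1208) = 2348/((3*(-4)*(32 - 4))) + 679/(-1208) = 2348/((3*(-4)*28)) + 679*(-1/1208) = 2348/(-336) - 679/1208 = 2348*(-1/336) - 679/1208 = -587/84 - 679/1208 = -191533/25368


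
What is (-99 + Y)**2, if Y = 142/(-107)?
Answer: 115240225/11449 ≈ 10066.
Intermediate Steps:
Y = -142/107 (Y = 142*(-1/107) = -142/107 ≈ -1.3271)
(-99 + Y)**2 = (-99 - 142/107)**2 = (-10735/107)**2 = 115240225/11449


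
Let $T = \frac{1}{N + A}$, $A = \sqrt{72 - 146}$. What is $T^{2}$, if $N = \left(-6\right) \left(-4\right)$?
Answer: $\frac{1}{\left(24 + i \sqrt{74}\right)^{2}} \approx 0.0011882 - 0.00097731 i$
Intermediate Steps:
$N = 24$
$A = i \sqrt{74}$ ($A = \sqrt{-74} = i \sqrt{74} \approx 8.6023 i$)
$T = \frac{1}{24 + i \sqrt{74}} \approx 0.036923 - 0.013234 i$
$T^{2} = \left(\frac{12}{325} - \frac{i \sqrt{74}}{650}\right)^{2}$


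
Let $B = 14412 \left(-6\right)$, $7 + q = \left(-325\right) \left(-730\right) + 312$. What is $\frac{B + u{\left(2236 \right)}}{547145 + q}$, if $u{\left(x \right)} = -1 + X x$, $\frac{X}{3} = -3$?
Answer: $- \frac{106597}{784700} \approx -0.13584$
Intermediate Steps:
$X = -9$ ($X = 3 \left(-3\right) = -9$)
$q = 237555$ ($q = -7 + \left(\left(-325\right) \left(-730\right) + 312\right) = -7 + \left(237250 + 312\right) = -7 + 237562 = 237555$)
$B = -86472$
$u{\left(x \right)} = -1 - 9 x$
$\frac{B + u{\left(2236 \right)}}{547145 + q} = \frac{-86472 - 20125}{547145 + 237555} = \frac{-86472 - 20125}{784700} = \left(-86472 - 20125\right) \frac{1}{784700} = \left(-106597\right) \frac{1}{784700} = - \frac{106597}{784700}$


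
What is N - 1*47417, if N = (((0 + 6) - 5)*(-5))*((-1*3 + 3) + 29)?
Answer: -47562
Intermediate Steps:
N = -145 (N = ((6 - 5)*(-5))*((-3 + 3) + 29) = (1*(-5))*(0 + 29) = -5*29 = -145)
N - 1*47417 = -145 - 1*47417 = -145 - 47417 = -47562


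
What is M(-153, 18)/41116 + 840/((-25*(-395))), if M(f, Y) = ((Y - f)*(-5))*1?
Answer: 274677/4273900 ≈ 0.064268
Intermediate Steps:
M(f, Y) = -5*Y + 5*f (M(f, Y) = (-5*Y + 5*f)*1 = -5*Y + 5*f)
M(-153, 18)/41116 + 840/((-25*(-395))) = (-5*18 + 5*(-153))/41116 + 840/((-25*(-395))) = (-90 - 765)*(1/41116) + 840/9875 = -855*1/41116 + 840*(1/9875) = -45/2164 + 168/1975 = 274677/4273900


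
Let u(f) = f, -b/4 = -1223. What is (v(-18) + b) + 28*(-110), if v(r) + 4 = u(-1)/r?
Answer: 32545/18 ≈ 1808.1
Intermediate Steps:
b = 4892 (b = -4*(-1223) = 4892)
v(r) = -4 - 1/r
(v(-18) + b) + 28*(-110) = ((-4 - 1/(-18)) + 4892) + 28*(-110) = ((-4 - 1*(-1/18)) + 4892) - 3080 = ((-4 + 1/18) + 4892) - 3080 = (-71/18 + 4892) - 3080 = 87985/18 - 3080 = 32545/18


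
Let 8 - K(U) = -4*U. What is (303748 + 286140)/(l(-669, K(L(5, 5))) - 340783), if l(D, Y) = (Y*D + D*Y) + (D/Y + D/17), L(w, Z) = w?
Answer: -280786688/180075677 ≈ -1.5593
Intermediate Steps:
K(U) = 8 + 4*U (K(U) = 8 - (-4)*U = 8 + 4*U)
l(D, Y) = D/17 + D/Y + 2*D*Y (l(D, Y) = (D*Y + D*Y) + (D/Y + D*(1/17)) = 2*D*Y + (D/Y + D/17) = 2*D*Y + (D/17 + D/Y) = D/17 + D/Y + 2*D*Y)
(303748 + 286140)/(l(-669, K(L(5, 5))) - 340783) = (303748 + 286140)/(((1/17)*(-669) - 669/(8 + 4*5) + 2*(-669)*(8 + 4*5)) - 340783) = 589888/((-669/17 - 669/(8 + 20) + 2*(-669)*(8 + 20)) - 340783) = 589888/((-669/17 - 669/28 + 2*(-669)*28) - 340783) = 589888/((-669/17 - 669*1/28 - 37464) - 340783) = 589888/((-669/17 - 669/28 - 37464) - 340783) = 589888/(-17862969/476 - 340783) = 589888/(-180075677/476) = 589888*(-476/180075677) = -280786688/180075677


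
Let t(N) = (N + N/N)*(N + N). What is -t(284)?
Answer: -161880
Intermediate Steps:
t(N) = 2*N*(1 + N) (t(N) = (N + 1)*(2*N) = (1 + N)*(2*N) = 2*N*(1 + N))
-t(284) = -2*284*(1 + 284) = -2*284*285 = -1*161880 = -161880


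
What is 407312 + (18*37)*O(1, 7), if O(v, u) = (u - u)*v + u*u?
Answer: 439946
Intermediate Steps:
O(v, u) = u² (O(v, u) = 0*v + u² = 0 + u² = u²)
407312 + (18*37)*O(1, 7) = 407312 + (18*37)*7² = 407312 + 666*49 = 407312 + 32634 = 439946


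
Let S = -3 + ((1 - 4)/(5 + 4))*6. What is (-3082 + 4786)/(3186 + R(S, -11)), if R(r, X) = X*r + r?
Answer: 426/809 ≈ 0.52658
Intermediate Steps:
S = -5 (S = -3 - 3/9*6 = -3 - 3*1/9*6 = -3 - 1/3*6 = -3 - 2 = -5)
R(r, X) = r + X*r
(-3082 + 4786)/(3186 + R(S, -11)) = (-3082 + 4786)/(3186 - 5*(1 - 11)) = 1704/(3186 - 5*(-10)) = 1704/(3186 + 50) = 1704/3236 = 1704*(1/3236) = 426/809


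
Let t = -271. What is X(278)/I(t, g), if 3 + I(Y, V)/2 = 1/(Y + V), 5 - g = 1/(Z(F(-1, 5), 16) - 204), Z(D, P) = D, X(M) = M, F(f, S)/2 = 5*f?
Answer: -7912297/170983 ≈ -46.275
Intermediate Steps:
F(f, S) = 10*f (F(f, S) = 2*(5*f) = 10*f)
g = 1071/214 (g = 5 - 1/(10*(-1) - 204) = 5 - 1/(-10 - 204) = 5 - 1/(-214) = 5 - 1*(-1/214) = 5 + 1/214 = 1071/214 ≈ 5.0047)
I(Y, V) = -6 + 2/(V + Y) (I(Y, V) = -6 + 2/(Y + V) = -6 + 2/(V + Y))
X(278)/I(t, g) = 278/((2*(1 - 3*1071/214 - 3*(-271))/(1071/214 - 271))) = 278/((2*(1 - 3213/214 + 813)/(-56923/214))) = 278/((2*(-214/56923)*(170983/214))) = 278/(-341966/56923) = 278*(-56923/341966) = -7912297/170983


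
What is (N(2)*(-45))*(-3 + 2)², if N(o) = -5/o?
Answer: 225/2 ≈ 112.50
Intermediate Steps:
(N(2)*(-45))*(-3 + 2)² = (-5/2*(-45))*(-3 + 2)² = (-5*½*(-45))*(-1)² = -5/2*(-45)*1 = (225/2)*1 = 225/2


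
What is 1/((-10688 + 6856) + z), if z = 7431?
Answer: 1/3599 ≈ 0.00027785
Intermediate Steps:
1/((-10688 + 6856) + z) = 1/((-10688 + 6856) + 7431) = 1/(-3832 + 7431) = 1/3599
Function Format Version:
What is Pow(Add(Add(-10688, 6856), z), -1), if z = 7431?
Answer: Rational(1, 3599) ≈ 0.00027785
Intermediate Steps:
Pow(Add(Add(-10688, 6856), z), -1) = Pow(Add(Add(-10688, 6856), 7431), -1) = Pow(Add(-3832, 7431), -1) = Pow(3599, -1) = Rational(1, 3599)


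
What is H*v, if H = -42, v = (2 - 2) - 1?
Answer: 42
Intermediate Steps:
v = -1 (v = 0 - 1 = -1)
H*v = -42*(-1) = 42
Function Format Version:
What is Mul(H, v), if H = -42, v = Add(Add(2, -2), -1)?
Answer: 42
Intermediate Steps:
v = -1 (v = Add(0, -1) = -1)
Mul(H, v) = Mul(-42, -1) = 42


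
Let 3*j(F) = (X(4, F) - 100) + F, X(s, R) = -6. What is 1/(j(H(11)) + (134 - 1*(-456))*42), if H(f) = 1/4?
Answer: 4/98979 ≈ 4.0413e-5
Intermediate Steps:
H(f) = ¼
j(F) = -106/3 + F/3 (j(F) = ((-6 - 100) + F)/3 = (-106 + F)/3 = -106/3 + F/3)
1/(j(H(11)) + (134 - 1*(-456))*42) = 1/((-106/3 + (⅓)*(¼)) + (134 - 1*(-456))*42) = 1/((-106/3 + 1/12) + (134 + 456)*42) = 1/(-141/4 + 590*42) = 1/(-141/4 + 24780) = 1/(98979/4) = 4/98979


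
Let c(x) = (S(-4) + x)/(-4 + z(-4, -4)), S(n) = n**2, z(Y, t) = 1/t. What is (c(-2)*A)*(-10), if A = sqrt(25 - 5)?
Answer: 1120*sqrt(5)/17 ≈ 147.32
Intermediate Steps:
A = 2*sqrt(5) (A = sqrt(20) = 2*sqrt(5) ≈ 4.4721)
c(x) = -64/17 - 4*x/17 (c(x) = ((-4)**2 + x)/(-4 + 1/(-4)) = (16 + x)/(-4 - 1/4) = (16 + x)/(-17/4) = (16 + x)*(-4/17) = -64/17 - 4*x/17)
(c(-2)*A)*(-10) = ((-64/17 - 4/17*(-2))*(2*sqrt(5)))*(-10) = ((-64/17 + 8/17)*(2*sqrt(5)))*(-10) = -112*sqrt(5)/17*(-10) = 1120*sqrt(5)/17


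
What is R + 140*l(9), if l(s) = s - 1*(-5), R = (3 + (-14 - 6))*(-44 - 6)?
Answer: 2810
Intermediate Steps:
R = 850 (R = (3 - 20)*(-50) = -17*(-50) = 850)
l(s) = 5 + s (l(s) = s + 5 = 5 + s)
R + 140*l(9) = 850 + 140*(5 + 9) = 850 + 140*14 = 850 + 1960 = 2810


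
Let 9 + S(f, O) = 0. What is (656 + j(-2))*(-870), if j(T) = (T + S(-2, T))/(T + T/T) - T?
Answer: -582030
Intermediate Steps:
S(f, O) = -9 (S(f, O) = -9 + 0 = -9)
j(T) = -T + (-9 + T)/(1 + T) (j(T) = (T - 9)/(T + T/T) - T = (-9 + T)/(T + 1) - T = (-9 + T)/(1 + T) - T = -T + (-9 + T)/(1 + T))
(656 + j(-2))*(-870) = (656 + (-9 - 1*(-2)²)/(1 - 2))*(-870) = (656 + (-9 - 1*4)/(-1))*(-870) = (656 - (-9 - 4))*(-870) = (656 - 1*(-13))*(-870) = (656 + 13)*(-870) = 669*(-870) = -582030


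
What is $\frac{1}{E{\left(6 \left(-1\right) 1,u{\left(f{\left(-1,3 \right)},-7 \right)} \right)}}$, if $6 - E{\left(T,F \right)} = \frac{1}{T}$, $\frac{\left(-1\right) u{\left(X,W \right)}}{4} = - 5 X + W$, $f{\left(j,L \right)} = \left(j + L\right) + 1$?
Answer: $\frac{6}{37} \approx 0.16216$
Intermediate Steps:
$f{\left(j,L \right)} = 1 + L + j$ ($f{\left(j,L \right)} = \left(L + j\right) + 1 = 1 + L + j$)
$u{\left(X,W \right)} = - 4 W + 20 X$ ($u{\left(X,W \right)} = - 4 \left(- 5 X + W\right) = - 4 \left(W - 5 X\right) = - 4 W + 20 X$)
$E{\left(T,F \right)} = 6 - \frac{1}{T}$
$\frac{1}{E{\left(6 \left(-1\right) 1,u{\left(f{\left(-1,3 \right)},-7 \right)} \right)}} = \frac{1}{6 - \frac{1}{6 \left(-1\right) 1}} = \frac{1}{6 - \frac{1}{\left(-6\right) 1}} = \frac{1}{6 - \frac{1}{-6}} = \frac{1}{6 - - \frac{1}{6}} = \frac{1}{6 + \frac{1}{6}} = \frac{1}{\frac{37}{6}} = \frac{6}{37}$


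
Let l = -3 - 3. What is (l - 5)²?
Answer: 121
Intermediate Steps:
l = -6
(l - 5)² = (-6 - 5)² = (-11)² = 121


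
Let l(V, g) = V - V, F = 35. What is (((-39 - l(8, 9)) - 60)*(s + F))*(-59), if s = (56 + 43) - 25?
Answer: 636669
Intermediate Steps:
l(V, g) = 0
s = 74 (s = 99 - 25 = 74)
(((-39 - l(8, 9)) - 60)*(s + F))*(-59) = (((-39 - 1*0) - 60)*(74 + 35))*(-59) = (((-39 + 0) - 60)*109)*(-59) = ((-39 - 60)*109)*(-59) = -99*109*(-59) = -10791*(-59) = 636669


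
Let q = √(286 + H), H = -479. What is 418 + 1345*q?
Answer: 418 + 1345*I*√193 ≈ 418.0 + 18685.0*I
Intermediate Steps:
q = I*√193 (q = √(286 - 479) = √(-193) = I*√193 ≈ 13.892*I)
418 + 1345*q = 418 + 1345*(I*√193) = 418 + 1345*I*√193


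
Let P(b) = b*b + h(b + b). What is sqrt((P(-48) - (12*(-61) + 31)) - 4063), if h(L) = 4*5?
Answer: I*sqrt(1038) ≈ 32.218*I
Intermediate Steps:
h(L) = 20
P(b) = 20 + b**2 (P(b) = b*b + 20 = b**2 + 20 = 20 + b**2)
sqrt((P(-48) - (12*(-61) + 31)) - 4063) = sqrt(((20 + (-48)**2) - (12*(-61) + 31)) - 4063) = sqrt(((20 + 2304) - (-732 + 31)) - 4063) = sqrt((2324 - 1*(-701)) - 4063) = sqrt((2324 + 701) - 4063) = sqrt(3025 - 4063) = sqrt(-1038) = I*sqrt(1038)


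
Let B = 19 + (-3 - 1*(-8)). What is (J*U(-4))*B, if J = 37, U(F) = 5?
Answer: 4440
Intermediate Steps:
B = 24 (B = 19 + (-3 + 8) = 19 + 5 = 24)
(J*U(-4))*B = (37*5)*24 = 185*24 = 4440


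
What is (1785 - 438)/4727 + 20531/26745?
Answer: 133075552/126423615 ≈ 1.0526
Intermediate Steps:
(1785 - 438)/4727 + 20531/26745 = 1347*(1/4727) + 20531*(1/26745) = 1347/4727 + 20531/26745 = 133075552/126423615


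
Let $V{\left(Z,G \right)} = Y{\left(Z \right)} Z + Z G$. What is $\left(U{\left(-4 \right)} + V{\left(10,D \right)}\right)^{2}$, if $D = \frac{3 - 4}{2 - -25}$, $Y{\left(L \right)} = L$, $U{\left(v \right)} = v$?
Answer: $\frac{6666724}{729} \approx 9145.0$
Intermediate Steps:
$D = - \frac{1}{27}$ ($D = - \frac{1}{2 + 25} = - \frac{1}{27} \approx -0.037037$)
$V{\left(Z,G \right)} = Z^{2} + G Z$ ($V{\left(Z,G \right)} = Z Z + Z G = Z^{2} + G Z$)
$\left(U{\left(-4 \right)} + V{\left(10,D \right)}\right)^{2} = \left(-4 + 10 \left(- \frac{1}{27} + 10\right)\right)^{2} = \left(-4 + 10 \cdot \frac{269}{27}\right)^{2} = \left(-4 + \frac{2690}{27}\right)^{2} = \left(\frac{2582}{27}\right)^{2} = \frac{6666724}{729}$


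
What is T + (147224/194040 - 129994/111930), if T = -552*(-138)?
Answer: 12789501916/167895 ≈ 76176.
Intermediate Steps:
T = 76176
T + (147224/194040 - 129994/111930) = 76176 + (147224/194040 - 129994/111930) = 76176 + (147224*(1/194040) - 129994*1/111930) = 76176 + (239/315 - 64997/55965) = 76176 - 67604/167895 = 12789501916/167895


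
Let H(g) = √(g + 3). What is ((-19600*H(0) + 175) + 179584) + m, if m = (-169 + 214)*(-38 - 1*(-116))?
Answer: 183269 - 19600*√3 ≈ 1.4932e+5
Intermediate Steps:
H(g) = √(3 + g)
m = 3510 (m = 45*(-38 + 116) = 45*78 = 3510)
((-19600*H(0) + 175) + 179584) + m = ((-19600*√(3 + 0) + 175) + 179584) + 3510 = ((-19600*√3 + 175) + 179584) + 3510 = ((175 - 19600*√3) + 179584) + 3510 = (179759 - 19600*√3) + 3510 = 183269 - 19600*√3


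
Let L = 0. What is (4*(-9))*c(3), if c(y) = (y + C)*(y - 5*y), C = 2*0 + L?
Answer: 1296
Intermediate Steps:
C = 0 (C = 2*0 + 0 = 0 + 0 = 0)
c(y) = -4*y² (c(y) = (y + 0)*(y - 5*y) = y*(-4*y) = -4*y²)
(4*(-9))*c(3) = (4*(-9))*(-4*3²) = -(-144)*9 = -36*(-36) = 1296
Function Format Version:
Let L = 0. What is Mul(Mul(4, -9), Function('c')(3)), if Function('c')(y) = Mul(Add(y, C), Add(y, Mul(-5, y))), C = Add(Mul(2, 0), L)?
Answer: 1296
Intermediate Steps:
C = 0 (C = Add(Mul(2, 0), 0) = Add(0, 0) = 0)
Function('c')(y) = Mul(-4, Pow(y, 2)) (Function('c')(y) = Mul(Add(y, 0), Add(y, Mul(-5, y))) = Mul(y, Mul(-4, y)) = Mul(-4, Pow(y, 2)))
Mul(Mul(4, -9), Function('c')(3)) = Mul(Mul(4, -9), Mul(-4, Pow(3, 2))) = Mul(-36, Mul(-4, 9)) = Mul(-36, -36) = 1296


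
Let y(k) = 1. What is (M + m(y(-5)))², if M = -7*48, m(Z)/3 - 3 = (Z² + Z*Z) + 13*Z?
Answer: 79524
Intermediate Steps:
m(Z) = 9 + 6*Z² + 39*Z (m(Z) = 9 + 3*((Z² + Z*Z) + 13*Z) = 9 + 3*((Z² + Z²) + 13*Z) = 9 + 3*(2*Z² + 13*Z) = 9 + (6*Z² + 39*Z) = 9 + 6*Z² + 39*Z)
M = -336
(M + m(y(-5)))² = (-336 + (9 + 6*1² + 39*1))² = (-336 + (9 + 6*1 + 39))² = (-336 + (9 + 6 + 39))² = (-336 + 54)² = (-282)² = 79524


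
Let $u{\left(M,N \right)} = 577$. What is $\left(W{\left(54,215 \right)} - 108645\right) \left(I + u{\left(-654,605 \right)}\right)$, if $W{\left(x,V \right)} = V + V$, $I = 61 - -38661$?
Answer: $-4252741285$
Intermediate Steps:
$I = 38722$ ($I = 61 + 38661 = 38722$)
$W{\left(x,V \right)} = 2 V$
$\left(W{\left(54,215 \right)} - 108645\right) \left(I + u{\left(-654,605 \right)}\right) = \left(2 \cdot 215 - 108645\right) \left(38722 + 577\right) = \left(430 - 108645\right) 39299 = \left(-108215\right) 39299 = -4252741285$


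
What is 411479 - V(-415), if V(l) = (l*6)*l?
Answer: -621871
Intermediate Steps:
V(l) = 6*l² (V(l) = (6*l)*l = 6*l²)
411479 - V(-415) = 411479 - 6*(-415)² = 411479 - 6*172225 = 411479 - 1*1033350 = 411479 - 1033350 = -621871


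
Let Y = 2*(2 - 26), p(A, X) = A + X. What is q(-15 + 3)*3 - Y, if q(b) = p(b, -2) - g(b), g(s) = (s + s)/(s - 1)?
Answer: 6/13 ≈ 0.46154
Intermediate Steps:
g(s) = 2*s/(-1 + s) (g(s) = (2*s)/(-1 + s) = 2*s/(-1 + s))
q(b) = -2 + b - 2*b/(-1 + b) (q(b) = (b - 2) - 2*b/(-1 + b) = (-2 + b) - 2*b/(-1 + b) = -2 + b - 2*b/(-1 + b))
Y = -48 (Y = 2*(-24) = -48)
q(-15 + 3)*3 - Y = ((2 + (-15 + 3)² - 5*(-15 + 3))/(-1 + (-15 + 3)))*3 - 1*(-48) = ((2 + (-12)² - 5*(-12))/(-1 - 12))*3 + 48 = ((2 + 144 + 60)/(-13))*3 + 48 = -1/13*206*3 + 48 = -206/13*3 + 48 = -618/13 + 48 = 6/13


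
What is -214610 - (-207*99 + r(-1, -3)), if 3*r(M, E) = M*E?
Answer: -194118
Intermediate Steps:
r(M, E) = E*M/3 (r(M, E) = (M*E)/3 = (E*M)/3 = E*M/3)
-214610 - (-207*99 + r(-1, -3)) = -214610 - (-207*99 + (⅓)*(-3)*(-1)) = -214610 - (-20493 + 1) = -214610 - 1*(-20492) = -214610 + 20492 = -194118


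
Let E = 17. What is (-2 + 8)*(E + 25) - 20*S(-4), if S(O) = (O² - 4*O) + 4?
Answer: -468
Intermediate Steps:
S(O) = 4 + O² - 4*O
(-2 + 8)*(E + 25) - 20*S(-4) = (-2 + 8)*(17 + 25) - 20*(4 + (-4)² - 4*(-4)) = 6*42 - 20*(4 + 16 + 16) = 252 - 20*36 = 252 - 720 = -468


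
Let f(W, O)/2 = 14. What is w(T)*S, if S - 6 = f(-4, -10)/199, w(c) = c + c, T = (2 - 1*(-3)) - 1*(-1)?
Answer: 14664/199 ≈ 73.688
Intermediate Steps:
f(W, O) = 28 (f(W, O) = 2*14 = 28)
T = 6 (T = (2 + 3) + 1 = 5 + 1 = 6)
w(c) = 2*c
S = 1222/199 (S = 6 + 28/199 = 1222/199 ≈ 6.1407)
w(T)*S = (2*6)*(1222/199) = 12*(1222/199) = 14664/199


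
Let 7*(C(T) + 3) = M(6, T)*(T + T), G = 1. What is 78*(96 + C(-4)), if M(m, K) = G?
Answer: 50154/7 ≈ 7164.9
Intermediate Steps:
M(m, K) = 1
C(T) = -3 + 2*T/7 (C(T) = -3 + (1*(T + T))/7 = -3 + (1*(2*T))/7 = -3 + (2*T)/7 = -3 + 2*T/7)
78*(96 + C(-4)) = 78*(96 + (-3 + (2/7)*(-4))) = 78*(96 + (-3 - 8/7)) = 78*(96 - 29/7) = 78*(643/7) = 50154/7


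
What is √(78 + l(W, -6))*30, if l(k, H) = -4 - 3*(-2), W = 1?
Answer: 120*√5 ≈ 268.33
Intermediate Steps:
l(k, H) = 2 (l(k, H) = -4 + 6 = 2)
√(78 + l(W, -6))*30 = √(78 + 2)*30 = √80*30 = (4*√5)*30 = 120*√5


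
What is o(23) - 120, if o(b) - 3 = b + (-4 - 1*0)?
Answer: -98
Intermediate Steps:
o(b) = -1 + b (o(b) = 3 + (b + (-4 - 1*0)) = 3 + (b + (-4 + 0)) = 3 + (b - 4) = 3 + (-4 + b) = -1 + b)
o(23) - 120 = (-1 + 23) - 120 = 22 - 120 = -98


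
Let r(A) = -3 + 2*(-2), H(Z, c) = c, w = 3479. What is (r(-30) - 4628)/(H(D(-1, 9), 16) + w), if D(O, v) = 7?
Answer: -309/233 ≈ -1.3262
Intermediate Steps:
r(A) = -7 (r(A) = -3 - 4 = -7)
(r(-30) - 4628)/(H(D(-1, 9), 16) + w) = (-7 - 4628)/(16 + 3479) = -4635/3495 = -4635*1/3495 = -309/233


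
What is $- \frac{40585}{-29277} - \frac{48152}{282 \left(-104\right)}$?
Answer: $\frac{8333407}{2752038} \approx 3.0281$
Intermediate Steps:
$- \frac{40585}{-29277} - \frac{48152}{282 \left(-104\right)} = \left(-40585\right) \left(- \frac{1}{29277}\right) - \frac{48152}{-29328} = \frac{40585}{29277} - - \frac{463}{282} = \frac{40585}{29277} + \frac{463}{282} = \frac{8333407}{2752038}$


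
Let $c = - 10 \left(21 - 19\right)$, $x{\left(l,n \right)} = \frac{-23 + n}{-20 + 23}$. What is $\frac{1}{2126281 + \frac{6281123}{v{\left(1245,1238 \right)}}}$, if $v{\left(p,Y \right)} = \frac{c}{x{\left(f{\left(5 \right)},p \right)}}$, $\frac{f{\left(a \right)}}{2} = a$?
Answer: $- \frac{30}{3773977723} \approx -7.9492 \cdot 10^{-9}$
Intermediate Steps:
$f{\left(a \right)} = 2 a$
$x{\left(l,n \right)} = - \frac{23}{3} + \frac{n}{3}$ ($x{\left(l,n \right)} = \frac{-23 + n}{3} = \left(-23 + n\right) \frac{1}{3} = - \frac{23}{3} + \frac{n}{3}$)
$c = -20$ ($c = \left(-10\right) 2 = -20$)
$v{\left(p,Y \right)} = - \frac{20}{- \frac{23}{3} + \frac{p}{3}}$
$\frac{1}{2126281 + \frac{6281123}{v{\left(1245,1238 \right)}}} = \frac{1}{2126281 + \frac{6281123}{\left(-60\right) \frac{1}{-23 + 1245}}} = \frac{1}{2126281 + \frac{6281123}{\left(-60\right) \frac{1}{1222}}} = \frac{1}{2126281 + \frac{6281123}{- \frac{30}{611}}} = \frac{1}{2126281 + 6281123 \left(- \frac{611}{30}\right)} = \frac{1}{2126281 - \frac{3837766153}{30}} = \frac{1}{- \frac{3773977723}{30}} = - \frac{30}{3773977723}$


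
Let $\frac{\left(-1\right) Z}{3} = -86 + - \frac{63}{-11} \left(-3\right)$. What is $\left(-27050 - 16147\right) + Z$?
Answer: $- \frac{471762}{11} \approx -42887.0$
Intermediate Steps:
$Z = \frac{3405}{11}$ ($Z = - 3 \left(-86 + - \frac{63}{-11} \left(-3\right)\right) = - 3 \left(-86 + \left(-63\right) \left(- \frac{1}{11}\right) \left(-3\right)\right) = - 3 \left(-86 + \frac{63}{11} \left(-3\right)\right) = - 3 \left(-86 - \frac{189}{11}\right) = \left(-3\right) \left(- \frac{1135}{11}\right) = \frac{3405}{11} \approx 309.55$)
$\left(-27050 - 16147\right) + Z = \left(-27050 - 16147\right) + \frac{3405}{11} = -43197 + \frac{3405}{11} = - \frac{471762}{11}$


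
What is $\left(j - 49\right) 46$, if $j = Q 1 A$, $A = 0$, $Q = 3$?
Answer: $-2254$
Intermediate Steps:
$j = 0$ ($j = 3 \cdot 1 \cdot 0 = 3 \cdot 0 = 0$)
$\left(j - 49\right) 46 = \left(0 - 49\right) 46 = \left(-49\right) 46 = -2254$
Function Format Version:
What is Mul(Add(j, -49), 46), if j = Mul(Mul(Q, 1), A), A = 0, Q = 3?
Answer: -2254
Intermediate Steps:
j = 0 (j = Mul(Mul(3, 1), 0) = Mul(3, 0) = 0)
Mul(Add(j, -49), 46) = Mul(Add(0, -49), 46) = Mul(-49, 46) = -2254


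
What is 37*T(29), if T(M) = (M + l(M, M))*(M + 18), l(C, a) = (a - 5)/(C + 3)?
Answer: 206941/4 ≈ 51735.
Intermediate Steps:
l(C, a) = (-5 + a)/(3 + C)
T(M) = (18 + M)*(M + (-5 + M)/(3 + M)) (T(M) = (M + (-5 + M)/(3 + M))*(M + 18) = (M + (-5 + M)/(3 + M))*(18 + M) = (18 + M)*(M + (-5 + M)/(3 + M)))
37*T(29) = 37*((-90 + 29³ + 22*29² + 67*29)/(3 + 29)) = 37*((-90 + 24389 + 22*841 + 1943)/32) = 37*((-90 + 24389 + 18502 + 1943)/32) = 37*((1/32)*44744) = 37*(5593/4) = 206941/4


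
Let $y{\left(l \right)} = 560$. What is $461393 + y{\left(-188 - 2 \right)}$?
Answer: $461953$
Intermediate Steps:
$461393 + y{\left(-188 - 2 \right)} = 461393 + 560 = 461953$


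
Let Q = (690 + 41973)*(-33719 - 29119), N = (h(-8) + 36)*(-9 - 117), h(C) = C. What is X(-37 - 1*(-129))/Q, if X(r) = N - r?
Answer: 1810/1340428797 ≈ 1.3503e-6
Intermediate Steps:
N = -3528 (N = (-8 + 36)*(-9 - 117) = 28*(-126) = -3528)
X(r) = -3528 - r
Q = -2680857594 (Q = 42663*(-62838) = -2680857594)
X(-37 - 1*(-129))/Q = (-3528 - (-37 - 1*(-129)))/(-2680857594) = (-3528 - (-37 + 129))*(-1/2680857594) = (-3528 - 1*92)*(-1/2680857594) = (-3528 - 92)*(-1/2680857594) = -3620*(-1/2680857594) = 1810/1340428797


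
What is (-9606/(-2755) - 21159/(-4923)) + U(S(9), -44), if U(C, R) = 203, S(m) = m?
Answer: 317649442/1506985 ≈ 210.78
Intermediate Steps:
(-9606/(-2755) - 21159/(-4923)) + U(S(9), -44) = (-9606/(-2755) - 21159/(-4923)) + 203 = (-9606*(-1/2755) - 21159*(-1/4923)) + 203 = (9606/2755 + 2351/547) + 203 = 11731487/1506985 + 203 = 317649442/1506985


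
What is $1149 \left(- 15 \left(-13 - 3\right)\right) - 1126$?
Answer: $274634$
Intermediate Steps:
$1149 \left(- 15 \left(-13 - 3\right)\right) - 1126 = 1149 \left(\left(-15\right) \left(-16\right)\right) - 1126 = 1149 \cdot 240 - 1126 = 275760 - 1126 = 274634$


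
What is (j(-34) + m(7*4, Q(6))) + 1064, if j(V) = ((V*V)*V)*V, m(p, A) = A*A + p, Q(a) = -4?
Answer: 1337444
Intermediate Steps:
m(p, A) = p + A**2 (m(p, A) = A**2 + p = p + A**2)
j(V) = V**4 (j(V) = (V**2*V)*V = V**3*V = V**4)
(j(-34) + m(7*4, Q(6))) + 1064 = ((-34)**4 + (7*4 + (-4)**2)) + 1064 = (1336336 + (28 + 16)) + 1064 = (1336336 + 44) + 1064 = 1336380 + 1064 = 1337444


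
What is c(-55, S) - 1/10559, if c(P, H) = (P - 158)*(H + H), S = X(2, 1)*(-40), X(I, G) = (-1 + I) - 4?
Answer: -539776081/10559 ≈ -51120.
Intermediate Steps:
X(I, G) = -5 + I
S = 120 (S = (-5 + 2)*(-40) = -3*(-40) = 120)
c(P, H) = 2*H*(-158 + P) (c(P, H) = (-158 + P)*(2*H) = 2*H*(-158 + P))
c(-55, S) - 1/10559 = 2*120*(-158 - 55) - 1/10559 = 2*120*(-213) - 1*1/10559 = -51120 - 1/10559 = -539776081/10559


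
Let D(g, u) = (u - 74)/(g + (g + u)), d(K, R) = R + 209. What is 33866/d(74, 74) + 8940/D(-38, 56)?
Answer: 8534998/849 ≈ 10053.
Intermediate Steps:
d(K, R) = 209 + R
D(g, u) = (-74 + u)/(u + 2*g)
33866/d(74, 74) + 8940/D(-38, 56) = 33866/(209 + 74) + 8940/(((-74 + 56)/(56 + 2*(-38)))) = 33866/283 + 8940/((-18/(56 - 76))) = 33866*(1/283) + 8940/((-18/(-20))) = 33866/283 + 8940/((-1/20*(-18))) = 33866/283 + 8940/(9/10) = 33866/283 + 8940*(10/9) = 33866/283 + 29800/3 = 8534998/849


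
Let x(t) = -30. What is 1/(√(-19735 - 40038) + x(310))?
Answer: -30/60673 - I*√59773/60673 ≈ -0.00049445 - 0.0040296*I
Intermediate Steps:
1/(√(-19735 - 40038) + x(310)) = 1/(√(-19735 - 40038) - 30) = 1/(√(-59773) - 30) = 1/(I*√59773 - 30) = 1/(-30 + I*√59773)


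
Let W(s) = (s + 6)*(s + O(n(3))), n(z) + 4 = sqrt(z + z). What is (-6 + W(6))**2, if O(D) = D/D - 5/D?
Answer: 10620 + 1224*sqrt(6) ≈ 13618.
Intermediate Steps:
n(z) = -4 + sqrt(2)*sqrt(z) (n(z) = -4 + sqrt(z + z) = -4 + sqrt(2*z) = -4 + sqrt(2)*sqrt(z))
O(D) = 1 - 5/D
W(s) = (6 + s)*(s + (-9 + sqrt(6))/(-4 + sqrt(6))) (W(s) = (s + 6)*(s + (-5 + (-4 + sqrt(2)*sqrt(3)))/(-4 + sqrt(2)*sqrt(3))) = (6 + s)*(s + (-5 + (-4 + sqrt(6)))/(-4 + sqrt(6))) = (6 + s)*(s + (-9 + sqrt(6))/(-4 + sqrt(6))))
(-6 + W(6))**2 = (-6 + (18 + 6**2 + 3*sqrt(6) + 9*6 + (1/2)*6*sqrt(6)))**2 = (-6 + (18 + 36 + 3*sqrt(6) + 54 + 3*sqrt(6)))**2 = (-6 + (108 + 6*sqrt(6)))**2 = (102 + 6*sqrt(6))**2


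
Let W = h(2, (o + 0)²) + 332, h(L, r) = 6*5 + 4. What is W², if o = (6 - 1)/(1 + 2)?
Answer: 133956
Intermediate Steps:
o = 5/3 ≈ 1.6667
h(L, r) = 34 (h(L, r) = 30 + 4 = 34)
W = 366 (W = 34 + 332 = 366)
W² = 366² = 133956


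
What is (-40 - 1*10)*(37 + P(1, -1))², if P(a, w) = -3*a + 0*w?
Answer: -57800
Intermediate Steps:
P(a, w) = -3*a (P(a, w) = -3*a + 0 = -3*a)
(-40 - 1*10)*(37 + P(1, -1))² = (-40 - 1*10)*(37 - 3*1)² = (-40 - 10)*(37 - 3)² = -50*34² = -50*1156 = -57800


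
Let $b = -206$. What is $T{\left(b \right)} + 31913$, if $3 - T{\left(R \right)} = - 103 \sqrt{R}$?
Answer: $31916 + 103 i \sqrt{206} \approx 31916.0 + 1478.3 i$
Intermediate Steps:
$T{\left(R \right)} = 3 + 103 \sqrt{R}$ ($T{\left(R \right)} = 3 - - 103 \sqrt{R} = 3 + 103 \sqrt{R}$)
$T{\left(b \right)} + 31913 = \left(3 + 103 \sqrt{-206}\right) + 31913 = \left(3 + 103 i \sqrt{206}\right) + 31913 = 31916 + 103 i \sqrt{206}$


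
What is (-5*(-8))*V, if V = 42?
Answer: 1680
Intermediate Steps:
(-5*(-8))*V = -5*(-8)*42 = 40*42 = 1680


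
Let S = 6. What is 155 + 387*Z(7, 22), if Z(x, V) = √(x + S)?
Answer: 155 + 387*√13 ≈ 1550.3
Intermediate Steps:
Z(x, V) = √(6 + x) (Z(x, V) = √(x + 6) = √(6 + x))
155 + 387*Z(7, 22) = 155 + 387*√(6 + 7) = 155 + 387*√13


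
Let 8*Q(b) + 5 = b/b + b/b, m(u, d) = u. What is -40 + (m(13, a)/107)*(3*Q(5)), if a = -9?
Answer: -34357/856 ≈ -40.137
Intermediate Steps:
Q(b) = -3/8 (Q(b) = -5/8 + (b/b + b/b)/8 = -5/8 + (1 + 1)/8 = -5/8 + (⅛)*2 = -5/8 + ¼ = -3/8)
-40 + (m(13, a)/107)*(3*Q(5)) = -40 + (13/107)*(3*(-3/8)) = -40 + (13*(1/107))*(-9/8) = -40 + (13/107)*(-9/8) = -40 - 117/856 = -34357/856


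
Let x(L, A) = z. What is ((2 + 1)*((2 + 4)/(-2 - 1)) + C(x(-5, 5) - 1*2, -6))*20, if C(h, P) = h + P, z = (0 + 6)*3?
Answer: 80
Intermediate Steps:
z = 18 (z = 6*3 = 18)
x(L, A) = 18
C(h, P) = P + h
((2 + 1)*((2 + 4)/(-2 - 1)) + C(x(-5, 5) - 1*2, -6))*20 = ((2 + 1)*((2 + 4)/(-2 - 1)) + (-6 + (18 - 1*2)))*20 = (3*(6/(-3)) + (-6 + (18 - 2)))*20 = (3*(6*(-⅓)) + (-6 + 16))*20 = (3*(-2) + 10)*20 = (-6 + 10)*20 = 4*20 = 80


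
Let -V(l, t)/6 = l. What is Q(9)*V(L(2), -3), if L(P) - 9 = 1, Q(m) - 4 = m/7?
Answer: -2220/7 ≈ -317.14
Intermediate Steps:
Q(m) = 4 + m/7
L(P) = 10 (L(P) = 9 + 1 = 10)
V(l, t) = -6*l
Q(9)*V(L(2), -3) = (4 + (⅐)*9)*(-6*10) = (4 + 9/7)*(-60) = (37/7)*(-60) = -2220/7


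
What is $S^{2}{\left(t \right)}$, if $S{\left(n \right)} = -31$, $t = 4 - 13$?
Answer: $961$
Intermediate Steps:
$t = -9$ ($t = 4 - 13 = -9$)
$S^{2}{\left(t \right)} = \left(-31\right)^{2} = 961$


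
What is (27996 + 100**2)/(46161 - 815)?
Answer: 2714/3239 ≈ 0.83791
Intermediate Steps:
(27996 + 100**2)/(46161 - 815) = (27996 + 10000)/45346 = 37996*(1/45346) = 2714/3239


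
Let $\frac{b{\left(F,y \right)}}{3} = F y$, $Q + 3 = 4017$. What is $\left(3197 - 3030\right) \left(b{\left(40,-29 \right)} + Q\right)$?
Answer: $89178$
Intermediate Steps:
$Q = 4014$ ($Q = -3 + 4017 = 4014$)
$b{\left(F,y \right)} = 3 F y$
$\left(3197 - 3030\right) \left(b{\left(40,-29 \right)} + Q\right) = \left(3197 - 3030\right) \left(3 \cdot 40 \left(-29\right) + 4014\right) = 167 \left(-3480 + 4014\right) = 167 \cdot 534 = 89178$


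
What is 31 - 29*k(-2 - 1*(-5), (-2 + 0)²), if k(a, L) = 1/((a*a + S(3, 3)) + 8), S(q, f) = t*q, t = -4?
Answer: 126/5 ≈ 25.200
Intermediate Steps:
S(q, f) = -4*q
k(a, L) = 1/(-4 + a²) (k(a, L) = 1/((a*a - 4*3) + 8) = 1/((a² - 12) + 8) = 1/((-12 + a²) + 8) = 1/(-4 + a²))
31 - 29*k(-2 - 1*(-5), (-2 + 0)²) = 31 - 29/(-4 + (-2 - 1*(-5))²) = 31 - 29/(-4 + (-2 + 5)²) = 31 - 29/(-4 + 3²) = 31 - 29/(-4 + 9) = 31 - 29/5 = 126/5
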